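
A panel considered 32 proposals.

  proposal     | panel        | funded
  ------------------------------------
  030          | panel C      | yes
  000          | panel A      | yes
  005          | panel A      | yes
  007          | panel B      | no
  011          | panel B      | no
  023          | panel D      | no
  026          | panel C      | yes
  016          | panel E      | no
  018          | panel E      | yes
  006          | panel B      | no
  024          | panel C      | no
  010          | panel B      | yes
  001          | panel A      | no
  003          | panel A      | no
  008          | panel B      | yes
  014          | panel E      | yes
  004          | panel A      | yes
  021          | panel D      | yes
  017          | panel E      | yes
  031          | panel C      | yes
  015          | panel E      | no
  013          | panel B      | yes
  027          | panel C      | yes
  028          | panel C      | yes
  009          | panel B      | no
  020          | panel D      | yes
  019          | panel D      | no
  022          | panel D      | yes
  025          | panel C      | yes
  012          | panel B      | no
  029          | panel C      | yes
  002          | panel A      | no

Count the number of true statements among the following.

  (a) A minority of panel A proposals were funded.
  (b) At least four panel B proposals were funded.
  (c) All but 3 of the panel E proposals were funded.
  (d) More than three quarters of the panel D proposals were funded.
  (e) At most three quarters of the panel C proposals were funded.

0

(a) panel A: |A| = 6, |A ∩ B| = 3; needs |A ∩ B| < |A ∖ B| — false.
(b) panel B: |A| = 8, |A ∩ B| = 3; needs |A ∩ B| ≥ 4 — false.
(c) panel E: |A| = 5, |A ∩ B| = 3; needs |A ∖ B| = 3 — false.
(d) panel D: |A| = 5, |A ∩ B| = 3; needs |A ∩ B| / |A| > 3/4 — false.
(e) panel C: |A| = 8, |A ∩ B| = 7; needs |A ∩ B| / |A| ≤ 3/4 — false.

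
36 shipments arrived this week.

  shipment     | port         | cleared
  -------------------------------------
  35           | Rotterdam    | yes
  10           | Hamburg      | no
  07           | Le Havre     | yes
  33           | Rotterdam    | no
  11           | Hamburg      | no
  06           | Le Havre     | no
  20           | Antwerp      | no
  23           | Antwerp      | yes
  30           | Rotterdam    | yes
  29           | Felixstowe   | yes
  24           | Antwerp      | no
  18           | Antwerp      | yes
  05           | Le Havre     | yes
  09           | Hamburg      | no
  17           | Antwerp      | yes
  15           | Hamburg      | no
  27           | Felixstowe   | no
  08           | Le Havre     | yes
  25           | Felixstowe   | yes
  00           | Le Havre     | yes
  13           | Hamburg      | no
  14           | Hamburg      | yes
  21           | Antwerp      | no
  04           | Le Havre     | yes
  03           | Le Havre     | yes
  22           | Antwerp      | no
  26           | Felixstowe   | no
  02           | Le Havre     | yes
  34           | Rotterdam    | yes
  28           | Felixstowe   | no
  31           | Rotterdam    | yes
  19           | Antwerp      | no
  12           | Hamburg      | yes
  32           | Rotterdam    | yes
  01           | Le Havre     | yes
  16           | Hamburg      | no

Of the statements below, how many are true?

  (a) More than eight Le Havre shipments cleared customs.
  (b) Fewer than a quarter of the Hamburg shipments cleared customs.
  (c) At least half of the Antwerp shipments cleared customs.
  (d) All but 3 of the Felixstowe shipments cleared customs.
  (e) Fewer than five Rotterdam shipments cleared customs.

1

(a) Le Havre: |A| = 9, |A ∩ B| = 8; needs |A ∩ B| > 8 — false.
(b) Hamburg: |A| = 8, |A ∩ B| = 2; needs |A ∩ B| / |A| < 1/4 — false.
(c) Antwerp: |A| = 8, |A ∩ B| = 3; needs |A ∩ B| ≥ |A ∖ B| — false.
(d) Felixstowe: |A| = 5, |A ∩ B| = 2; needs |A ∖ B| = 3 — true.
(e) Rotterdam: |A| = 6, |A ∩ B| = 5; needs |A ∩ B| < 5 — false.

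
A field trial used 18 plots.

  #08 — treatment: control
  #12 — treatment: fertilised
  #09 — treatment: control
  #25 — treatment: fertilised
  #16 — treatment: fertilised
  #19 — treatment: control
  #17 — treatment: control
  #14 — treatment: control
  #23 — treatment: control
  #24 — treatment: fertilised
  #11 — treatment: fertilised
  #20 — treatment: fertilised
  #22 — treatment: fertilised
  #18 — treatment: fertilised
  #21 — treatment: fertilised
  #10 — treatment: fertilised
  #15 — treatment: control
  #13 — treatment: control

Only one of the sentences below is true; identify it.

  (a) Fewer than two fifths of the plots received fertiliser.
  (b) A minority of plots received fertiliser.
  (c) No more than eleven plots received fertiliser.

|A| = 18, |A ∩ B| = 10, |A ∖ B| = 8.
(a) requires |A ∩ B| / |A| < 2/5: false.
(b) requires |A ∩ B| < |A ∖ B|: false.
(c) requires |A ∩ B| ≤ 11: true.

(c)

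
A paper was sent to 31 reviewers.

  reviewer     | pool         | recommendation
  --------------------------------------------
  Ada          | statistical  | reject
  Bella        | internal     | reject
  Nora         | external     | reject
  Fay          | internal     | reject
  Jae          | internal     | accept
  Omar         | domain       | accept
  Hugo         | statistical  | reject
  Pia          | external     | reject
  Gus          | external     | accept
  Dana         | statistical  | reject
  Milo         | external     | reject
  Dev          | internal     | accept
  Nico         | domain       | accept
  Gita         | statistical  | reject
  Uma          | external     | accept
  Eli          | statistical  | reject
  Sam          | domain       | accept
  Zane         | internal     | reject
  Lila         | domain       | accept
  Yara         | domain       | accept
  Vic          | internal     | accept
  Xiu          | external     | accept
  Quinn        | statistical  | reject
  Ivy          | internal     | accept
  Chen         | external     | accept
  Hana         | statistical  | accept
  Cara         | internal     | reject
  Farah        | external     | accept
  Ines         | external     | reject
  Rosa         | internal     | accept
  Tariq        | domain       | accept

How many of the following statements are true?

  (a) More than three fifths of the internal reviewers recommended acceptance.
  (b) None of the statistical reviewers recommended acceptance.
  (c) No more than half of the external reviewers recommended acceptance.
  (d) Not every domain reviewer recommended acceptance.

0

(a) internal: |A| = 9, |A ∩ B| = 5; needs |A ∩ B| / |A| > 3/5 — false.
(b) statistical: |A| = 7, |A ∩ B| = 1; needs A ∩ B = ∅ (|A ∩ B| = 0) — false.
(c) external: |A| = 9, |A ∩ B| = 5; needs |A ∩ B| ≤ |A ∖ B| — false.
(d) domain: |A| = 6, |A ∩ B| = 6; needs A ⊄ B (|A ∖ B| ≥ 1) — false.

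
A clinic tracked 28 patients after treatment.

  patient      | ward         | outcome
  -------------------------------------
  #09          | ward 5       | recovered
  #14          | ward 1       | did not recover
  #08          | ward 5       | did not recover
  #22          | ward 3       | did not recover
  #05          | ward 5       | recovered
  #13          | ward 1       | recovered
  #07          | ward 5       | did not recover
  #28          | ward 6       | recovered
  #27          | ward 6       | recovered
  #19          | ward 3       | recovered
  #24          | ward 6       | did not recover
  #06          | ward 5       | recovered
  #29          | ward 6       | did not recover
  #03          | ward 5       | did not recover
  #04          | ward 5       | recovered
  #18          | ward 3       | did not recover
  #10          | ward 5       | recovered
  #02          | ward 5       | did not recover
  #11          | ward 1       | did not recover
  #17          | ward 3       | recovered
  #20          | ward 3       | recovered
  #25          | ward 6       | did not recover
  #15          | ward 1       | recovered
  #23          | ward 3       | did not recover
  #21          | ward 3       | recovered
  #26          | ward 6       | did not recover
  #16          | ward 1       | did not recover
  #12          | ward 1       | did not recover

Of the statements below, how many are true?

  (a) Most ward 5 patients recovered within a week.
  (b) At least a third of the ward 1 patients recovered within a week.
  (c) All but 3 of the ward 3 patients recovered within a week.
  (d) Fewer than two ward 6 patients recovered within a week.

3

(a) ward 5: |A| = 9, |A ∩ B| = 5; needs |A ∩ B| > |A ∖ B| — true.
(b) ward 1: |A| = 6, |A ∩ B| = 2; needs |A ∩ B| / |A| ≥ 1/3 — true.
(c) ward 3: |A| = 7, |A ∩ B| = 4; needs |A ∖ B| = 3 — true.
(d) ward 6: |A| = 6, |A ∩ B| = 2; needs |A ∩ B| < 2 — false.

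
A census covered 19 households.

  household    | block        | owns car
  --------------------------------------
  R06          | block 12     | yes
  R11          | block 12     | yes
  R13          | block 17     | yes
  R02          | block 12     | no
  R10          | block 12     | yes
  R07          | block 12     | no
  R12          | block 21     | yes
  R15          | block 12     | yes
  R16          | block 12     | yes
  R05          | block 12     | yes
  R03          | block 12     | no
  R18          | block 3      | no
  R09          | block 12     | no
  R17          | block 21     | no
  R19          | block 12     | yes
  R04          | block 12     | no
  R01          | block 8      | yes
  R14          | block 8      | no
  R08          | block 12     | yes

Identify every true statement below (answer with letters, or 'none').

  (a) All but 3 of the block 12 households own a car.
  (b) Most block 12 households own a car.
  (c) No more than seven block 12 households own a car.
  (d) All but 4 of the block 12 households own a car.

|A| = 13, |A ∩ B| = 8, |A ∖ B| = 5.
(a) |A ∖ B| = 3: fails.
(b) |A ∩ B| > |A ∖ B|: holds.
(c) |A ∩ B| ≤ 7: fails.
(d) |A ∖ B| = 4: fails.

(b)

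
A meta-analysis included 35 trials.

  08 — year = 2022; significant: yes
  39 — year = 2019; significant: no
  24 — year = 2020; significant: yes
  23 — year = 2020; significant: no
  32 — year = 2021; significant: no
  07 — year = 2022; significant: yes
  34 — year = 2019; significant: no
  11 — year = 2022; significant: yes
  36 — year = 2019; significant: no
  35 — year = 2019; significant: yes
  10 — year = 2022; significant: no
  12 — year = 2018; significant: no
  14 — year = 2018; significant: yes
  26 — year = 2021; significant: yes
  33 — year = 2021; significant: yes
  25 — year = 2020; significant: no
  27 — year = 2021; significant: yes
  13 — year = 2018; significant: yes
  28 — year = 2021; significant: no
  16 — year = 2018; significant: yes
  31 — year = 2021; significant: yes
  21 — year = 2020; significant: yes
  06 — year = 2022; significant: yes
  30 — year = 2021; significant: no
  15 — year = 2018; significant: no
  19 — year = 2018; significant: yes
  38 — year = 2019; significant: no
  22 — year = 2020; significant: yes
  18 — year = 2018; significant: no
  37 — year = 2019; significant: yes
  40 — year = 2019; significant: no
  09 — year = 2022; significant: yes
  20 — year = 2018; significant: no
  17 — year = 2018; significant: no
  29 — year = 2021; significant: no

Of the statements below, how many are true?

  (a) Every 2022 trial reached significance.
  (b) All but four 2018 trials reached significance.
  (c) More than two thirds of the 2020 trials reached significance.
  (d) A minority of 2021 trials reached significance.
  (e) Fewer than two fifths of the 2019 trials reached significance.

1

(a) 2022: |A| = 6, |A ∩ B| = 5; needs A ⊆ B, i.e. every element of A is in B (|A ∖ B| = 0) — false.
(b) 2018: |A| = 9, |A ∩ B| = 4; needs |A ∖ B| = 4 — false.
(c) 2020: |A| = 5, |A ∩ B| = 3; needs |A ∩ B| / |A| > 2/3 — false.
(d) 2021: |A| = 8, |A ∩ B| = 4; needs |A ∩ B| < |A ∖ B| — false.
(e) 2019: |A| = 7, |A ∩ B| = 2; needs |A ∩ B| / |A| < 2/5 — true.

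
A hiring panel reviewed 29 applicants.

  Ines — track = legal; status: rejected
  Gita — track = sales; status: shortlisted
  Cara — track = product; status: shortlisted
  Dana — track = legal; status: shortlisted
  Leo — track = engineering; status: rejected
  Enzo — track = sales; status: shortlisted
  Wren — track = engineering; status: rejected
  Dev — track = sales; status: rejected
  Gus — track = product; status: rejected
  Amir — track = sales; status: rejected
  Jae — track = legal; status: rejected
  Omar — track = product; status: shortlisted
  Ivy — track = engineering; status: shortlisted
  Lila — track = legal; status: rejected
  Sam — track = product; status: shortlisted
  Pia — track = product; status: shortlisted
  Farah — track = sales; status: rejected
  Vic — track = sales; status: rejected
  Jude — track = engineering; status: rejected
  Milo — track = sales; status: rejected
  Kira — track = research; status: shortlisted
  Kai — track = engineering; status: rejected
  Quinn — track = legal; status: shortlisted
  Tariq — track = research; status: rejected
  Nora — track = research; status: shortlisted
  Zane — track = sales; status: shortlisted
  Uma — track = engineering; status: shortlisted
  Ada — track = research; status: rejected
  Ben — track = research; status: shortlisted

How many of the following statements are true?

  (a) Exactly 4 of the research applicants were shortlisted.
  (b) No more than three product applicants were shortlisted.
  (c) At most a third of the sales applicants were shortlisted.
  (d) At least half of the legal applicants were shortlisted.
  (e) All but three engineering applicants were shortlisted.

(a) research: |A| = 5, |A ∩ B| = 3; needs |A ∩ B| = 4 — false.
(b) product: |A| = 5, |A ∩ B| = 4; needs |A ∩ B| ≤ 3 — false.
(c) sales: |A| = 8, |A ∩ B| = 3; needs |A ∩ B| / |A| ≤ 1/3 — false.
(d) legal: |A| = 5, |A ∩ B| = 2; needs |A ∩ B| ≥ |A ∖ B| — false.
(e) engineering: |A| = 6, |A ∩ B| = 2; needs |A ∖ B| = 3 — false.

0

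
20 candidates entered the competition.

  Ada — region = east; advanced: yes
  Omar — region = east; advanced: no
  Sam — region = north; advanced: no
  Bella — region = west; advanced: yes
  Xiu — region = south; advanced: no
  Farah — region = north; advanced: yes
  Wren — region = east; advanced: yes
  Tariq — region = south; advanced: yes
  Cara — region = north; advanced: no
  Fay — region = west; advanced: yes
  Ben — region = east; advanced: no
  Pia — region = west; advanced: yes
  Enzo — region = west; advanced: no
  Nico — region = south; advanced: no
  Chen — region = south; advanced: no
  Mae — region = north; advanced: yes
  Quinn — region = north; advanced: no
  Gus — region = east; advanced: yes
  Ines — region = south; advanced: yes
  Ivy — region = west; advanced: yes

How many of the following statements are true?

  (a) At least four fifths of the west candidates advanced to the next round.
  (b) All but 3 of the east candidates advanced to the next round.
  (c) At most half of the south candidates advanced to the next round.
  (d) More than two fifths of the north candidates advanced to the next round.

2

(a) west: |A| = 5, |A ∩ B| = 4; needs |A ∩ B| / |A| ≥ 4/5 — true.
(b) east: |A| = 5, |A ∩ B| = 3; needs |A ∖ B| = 3 — false.
(c) south: |A| = 5, |A ∩ B| = 2; needs |A ∩ B| ≤ |A ∖ B| — true.
(d) north: |A| = 5, |A ∩ B| = 2; needs |A ∩ B| / |A| > 2/5 — false.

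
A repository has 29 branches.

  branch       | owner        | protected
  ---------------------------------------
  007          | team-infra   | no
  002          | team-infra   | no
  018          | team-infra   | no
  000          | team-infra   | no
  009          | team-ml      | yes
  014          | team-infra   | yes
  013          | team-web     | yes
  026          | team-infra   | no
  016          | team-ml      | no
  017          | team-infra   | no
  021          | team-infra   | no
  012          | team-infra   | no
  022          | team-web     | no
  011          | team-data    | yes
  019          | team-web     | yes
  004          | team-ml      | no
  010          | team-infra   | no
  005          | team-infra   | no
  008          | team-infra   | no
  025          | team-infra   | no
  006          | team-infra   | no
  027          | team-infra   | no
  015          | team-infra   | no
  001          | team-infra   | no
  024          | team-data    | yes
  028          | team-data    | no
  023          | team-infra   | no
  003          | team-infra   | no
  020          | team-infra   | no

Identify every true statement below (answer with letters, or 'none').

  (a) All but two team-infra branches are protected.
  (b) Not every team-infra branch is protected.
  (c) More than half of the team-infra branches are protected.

|A| = 20, |A ∩ B| = 1, |A ∖ B| = 19.
(a) |A ∖ B| = 2: fails.
(b) A ⊄ B (|A ∖ B| ≥ 1): holds.
(c) |A ∩ B| > |A ∖ B|: fails.

(b)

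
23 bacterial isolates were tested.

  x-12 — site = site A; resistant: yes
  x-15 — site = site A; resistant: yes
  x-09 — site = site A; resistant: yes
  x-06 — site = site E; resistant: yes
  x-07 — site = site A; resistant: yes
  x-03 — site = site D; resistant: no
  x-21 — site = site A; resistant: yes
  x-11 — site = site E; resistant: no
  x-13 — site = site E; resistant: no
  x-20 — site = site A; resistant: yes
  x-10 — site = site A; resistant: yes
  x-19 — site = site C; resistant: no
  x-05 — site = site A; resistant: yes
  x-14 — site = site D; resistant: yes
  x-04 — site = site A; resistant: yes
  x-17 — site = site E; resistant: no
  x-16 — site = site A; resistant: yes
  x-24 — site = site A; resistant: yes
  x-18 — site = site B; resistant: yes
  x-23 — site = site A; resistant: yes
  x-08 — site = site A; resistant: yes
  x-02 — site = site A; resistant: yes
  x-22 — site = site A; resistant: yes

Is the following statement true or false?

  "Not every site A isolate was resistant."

Truth condition: A ⊄ B (|A ∖ B| ≥ 1).
|A| = 15, |A ∩ B| = 15, |A ∖ B| = 0.
So the statement is false.

False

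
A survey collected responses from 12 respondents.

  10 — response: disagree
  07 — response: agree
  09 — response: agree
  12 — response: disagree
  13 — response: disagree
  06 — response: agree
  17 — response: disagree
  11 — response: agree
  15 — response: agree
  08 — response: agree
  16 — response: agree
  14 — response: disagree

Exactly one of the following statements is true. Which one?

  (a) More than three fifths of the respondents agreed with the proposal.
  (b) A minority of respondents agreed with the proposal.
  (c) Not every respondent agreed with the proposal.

|A| = 12, |A ∩ B| = 7, |A ∖ B| = 5.
(a) requires |A ∩ B| / |A| > 3/5: false.
(b) requires |A ∩ B| < |A ∖ B|: false.
(c) requires A ⊄ B (|A ∖ B| ≥ 1): true.

(c)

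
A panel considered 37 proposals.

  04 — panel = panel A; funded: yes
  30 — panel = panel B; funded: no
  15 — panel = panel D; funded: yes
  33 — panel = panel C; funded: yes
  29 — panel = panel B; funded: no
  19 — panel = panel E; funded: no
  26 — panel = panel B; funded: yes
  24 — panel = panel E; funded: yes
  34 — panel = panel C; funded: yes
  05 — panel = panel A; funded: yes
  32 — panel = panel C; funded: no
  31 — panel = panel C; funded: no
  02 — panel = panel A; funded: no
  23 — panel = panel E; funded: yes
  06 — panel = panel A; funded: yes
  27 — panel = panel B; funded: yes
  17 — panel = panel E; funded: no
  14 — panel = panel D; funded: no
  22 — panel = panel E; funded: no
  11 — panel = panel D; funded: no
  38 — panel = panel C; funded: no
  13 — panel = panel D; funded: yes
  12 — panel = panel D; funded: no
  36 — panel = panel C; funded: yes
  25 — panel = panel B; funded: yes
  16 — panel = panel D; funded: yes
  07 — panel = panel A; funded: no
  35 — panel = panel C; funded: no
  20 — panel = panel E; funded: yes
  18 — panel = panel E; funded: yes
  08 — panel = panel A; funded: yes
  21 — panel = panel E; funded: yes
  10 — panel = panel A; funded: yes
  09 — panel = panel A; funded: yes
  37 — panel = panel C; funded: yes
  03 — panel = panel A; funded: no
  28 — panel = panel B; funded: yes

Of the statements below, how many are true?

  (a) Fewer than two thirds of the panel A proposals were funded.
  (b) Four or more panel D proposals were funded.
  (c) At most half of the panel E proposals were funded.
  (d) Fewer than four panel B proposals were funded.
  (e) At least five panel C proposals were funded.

0

(a) panel A: |A| = 9, |A ∩ B| = 6; needs |A ∩ B| / |A| < 2/3 — false.
(b) panel D: |A| = 6, |A ∩ B| = 3; needs |A ∩ B| ≥ 4 — false.
(c) panel E: |A| = 8, |A ∩ B| = 5; needs |A ∩ B| ≤ |A ∖ B| — false.
(d) panel B: |A| = 6, |A ∩ B| = 4; needs |A ∩ B| < 4 — false.
(e) panel C: |A| = 8, |A ∩ B| = 4; needs |A ∩ B| ≥ 5 — false.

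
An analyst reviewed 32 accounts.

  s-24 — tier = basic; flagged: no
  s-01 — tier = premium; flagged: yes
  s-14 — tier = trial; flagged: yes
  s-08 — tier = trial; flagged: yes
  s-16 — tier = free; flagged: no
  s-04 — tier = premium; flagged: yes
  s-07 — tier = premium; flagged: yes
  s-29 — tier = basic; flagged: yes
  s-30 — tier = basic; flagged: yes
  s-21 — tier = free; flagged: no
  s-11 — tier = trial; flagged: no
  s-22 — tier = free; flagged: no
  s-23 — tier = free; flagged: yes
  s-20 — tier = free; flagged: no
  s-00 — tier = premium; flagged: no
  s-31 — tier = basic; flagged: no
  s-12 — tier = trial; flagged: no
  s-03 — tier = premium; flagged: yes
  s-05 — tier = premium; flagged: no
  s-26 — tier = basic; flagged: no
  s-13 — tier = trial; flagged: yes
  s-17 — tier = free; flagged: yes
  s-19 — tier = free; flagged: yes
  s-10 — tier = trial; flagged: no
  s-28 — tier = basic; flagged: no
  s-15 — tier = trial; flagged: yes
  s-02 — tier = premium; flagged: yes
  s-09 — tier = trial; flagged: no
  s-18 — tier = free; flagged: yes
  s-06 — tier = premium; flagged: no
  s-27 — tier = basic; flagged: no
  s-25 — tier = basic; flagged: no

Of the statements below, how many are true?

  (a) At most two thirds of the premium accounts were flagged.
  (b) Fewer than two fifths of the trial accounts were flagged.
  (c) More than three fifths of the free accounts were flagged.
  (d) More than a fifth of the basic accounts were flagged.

2

(a) premium: |A| = 8, |A ∩ B| = 5; needs |A ∩ B| / |A| ≤ 2/3 — true.
(b) trial: |A| = 8, |A ∩ B| = 4; needs |A ∩ B| / |A| < 2/5 — false.
(c) free: |A| = 8, |A ∩ B| = 4; needs |A ∩ B| / |A| > 3/5 — false.
(d) basic: |A| = 8, |A ∩ B| = 2; needs |A ∩ B| / |A| > 1/5 — true.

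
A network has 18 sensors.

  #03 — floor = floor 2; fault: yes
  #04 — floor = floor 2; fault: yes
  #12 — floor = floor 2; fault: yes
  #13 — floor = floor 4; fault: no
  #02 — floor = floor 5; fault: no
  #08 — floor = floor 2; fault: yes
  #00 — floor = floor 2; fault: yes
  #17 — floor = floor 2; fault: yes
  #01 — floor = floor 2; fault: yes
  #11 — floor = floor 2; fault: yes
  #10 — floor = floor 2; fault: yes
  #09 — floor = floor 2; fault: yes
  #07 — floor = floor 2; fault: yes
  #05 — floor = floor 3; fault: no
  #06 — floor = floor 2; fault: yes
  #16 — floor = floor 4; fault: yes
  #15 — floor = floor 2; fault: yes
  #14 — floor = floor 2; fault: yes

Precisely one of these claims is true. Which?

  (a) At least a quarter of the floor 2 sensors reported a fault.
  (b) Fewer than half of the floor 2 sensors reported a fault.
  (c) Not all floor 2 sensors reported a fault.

|A| = 14, |A ∩ B| = 14, |A ∖ B| = 0.
(a) requires |A ∩ B| / |A| ≥ 1/4: true.
(b) requires |A ∩ B| < |A ∖ B|: false.
(c) requires A ⊄ B (|A ∖ B| ≥ 1): false.

(a)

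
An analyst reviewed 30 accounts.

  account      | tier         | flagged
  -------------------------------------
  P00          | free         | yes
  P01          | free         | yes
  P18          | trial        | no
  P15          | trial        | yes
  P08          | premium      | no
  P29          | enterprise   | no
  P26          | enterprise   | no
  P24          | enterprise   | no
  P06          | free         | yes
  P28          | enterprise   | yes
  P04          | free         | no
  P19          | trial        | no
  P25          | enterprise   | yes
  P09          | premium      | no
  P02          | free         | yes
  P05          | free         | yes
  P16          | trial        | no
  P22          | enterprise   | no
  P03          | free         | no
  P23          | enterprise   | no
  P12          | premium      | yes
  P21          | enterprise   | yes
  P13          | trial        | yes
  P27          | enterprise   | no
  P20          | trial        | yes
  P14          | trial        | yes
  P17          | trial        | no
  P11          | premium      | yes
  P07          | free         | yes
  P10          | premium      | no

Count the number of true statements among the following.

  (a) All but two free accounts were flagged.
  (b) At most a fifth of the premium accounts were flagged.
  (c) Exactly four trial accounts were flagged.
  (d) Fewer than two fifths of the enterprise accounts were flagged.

(a) free: |A| = 8, |A ∩ B| = 6; needs |A ∖ B| = 2 — true.
(b) premium: |A| = 5, |A ∩ B| = 2; needs |A ∩ B| / |A| ≤ 1/5 — false.
(c) trial: |A| = 8, |A ∩ B| = 4; needs |A ∩ B| = 4 — true.
(d) enterprise: |A| = 9, |A ∩ B| = 3; needs |A ∩ B| / |A| < 2/5 — true.

3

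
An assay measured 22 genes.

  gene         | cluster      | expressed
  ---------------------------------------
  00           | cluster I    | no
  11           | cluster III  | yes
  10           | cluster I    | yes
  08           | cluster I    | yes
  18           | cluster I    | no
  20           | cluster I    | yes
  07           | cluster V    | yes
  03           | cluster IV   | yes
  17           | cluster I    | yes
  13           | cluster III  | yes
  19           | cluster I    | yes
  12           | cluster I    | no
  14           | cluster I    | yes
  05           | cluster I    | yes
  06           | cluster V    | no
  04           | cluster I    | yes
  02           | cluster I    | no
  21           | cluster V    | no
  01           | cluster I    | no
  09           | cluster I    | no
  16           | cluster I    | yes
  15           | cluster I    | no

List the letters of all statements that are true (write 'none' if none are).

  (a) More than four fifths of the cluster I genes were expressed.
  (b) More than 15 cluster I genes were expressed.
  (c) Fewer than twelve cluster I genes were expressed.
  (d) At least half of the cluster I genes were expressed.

|A| = 16, |A ∩ B| = 9, |A ∖ B| = 7.
(a) |A ∩ B| / |A| > 4/5: fails.
(b) |A ∩ B| > 15: fails.
(c) |A ∩ B| < 12: holds.
(d) |A ∩ B| ≥ |A ∖ B|: holds.

(c), (d)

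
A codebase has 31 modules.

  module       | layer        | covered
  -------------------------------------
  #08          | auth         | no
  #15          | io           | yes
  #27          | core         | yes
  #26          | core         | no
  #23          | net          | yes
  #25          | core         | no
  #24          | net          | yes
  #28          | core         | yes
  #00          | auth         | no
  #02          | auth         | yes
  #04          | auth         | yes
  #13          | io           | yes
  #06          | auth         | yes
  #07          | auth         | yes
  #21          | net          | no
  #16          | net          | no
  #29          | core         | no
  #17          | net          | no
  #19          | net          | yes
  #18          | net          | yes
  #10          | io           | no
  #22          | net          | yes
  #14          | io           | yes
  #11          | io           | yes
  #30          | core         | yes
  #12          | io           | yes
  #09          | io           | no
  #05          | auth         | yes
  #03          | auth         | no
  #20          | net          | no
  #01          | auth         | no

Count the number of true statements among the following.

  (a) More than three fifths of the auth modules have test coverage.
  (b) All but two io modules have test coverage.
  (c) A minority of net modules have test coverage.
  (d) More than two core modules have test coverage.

(a) auth: |A| = 9, |A ∩ B| = 5; needs |A ∩ B| / |A| > 3/5 — false.
(b) io: |A| = 7, |A ∩ B| = 5; needs |A ∖ B| = 2 — true.
(c) net: |A| = 9, |A ∩ B| = 5; needs |A ∩ B| < |A ∖ B| — false.
(d) core: |A| = 6, |A ∩ B| = 3; needs |A ∩ B| > 2 — true.

2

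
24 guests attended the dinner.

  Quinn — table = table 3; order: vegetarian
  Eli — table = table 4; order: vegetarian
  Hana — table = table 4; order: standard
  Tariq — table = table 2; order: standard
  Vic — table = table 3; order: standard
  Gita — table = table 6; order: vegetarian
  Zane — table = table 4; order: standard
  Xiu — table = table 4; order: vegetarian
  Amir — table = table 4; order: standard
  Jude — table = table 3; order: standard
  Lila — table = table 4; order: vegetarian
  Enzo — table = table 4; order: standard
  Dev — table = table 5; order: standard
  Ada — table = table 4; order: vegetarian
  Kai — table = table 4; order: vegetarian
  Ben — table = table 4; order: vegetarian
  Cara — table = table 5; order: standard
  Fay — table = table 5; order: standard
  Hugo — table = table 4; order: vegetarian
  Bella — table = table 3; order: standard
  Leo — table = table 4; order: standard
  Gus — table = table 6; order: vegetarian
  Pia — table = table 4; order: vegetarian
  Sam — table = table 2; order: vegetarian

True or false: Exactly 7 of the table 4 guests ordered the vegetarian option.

False

Truth condition: |A ∩ B| = 7.
A (the restrictor) = {Eli, Hana, Zane, Xiu, Amir, Lila, Enzo, Ada, Kai, Ben, Hugo, Leo, Pia}, |A| = 13.
A ∩ B = {Eli, Xiu, Lila, Ada, Kai, Ben, Hugo, Pia}, so |A ∩ B| = 8.
|A ∩ B| = 8, so the statement is false.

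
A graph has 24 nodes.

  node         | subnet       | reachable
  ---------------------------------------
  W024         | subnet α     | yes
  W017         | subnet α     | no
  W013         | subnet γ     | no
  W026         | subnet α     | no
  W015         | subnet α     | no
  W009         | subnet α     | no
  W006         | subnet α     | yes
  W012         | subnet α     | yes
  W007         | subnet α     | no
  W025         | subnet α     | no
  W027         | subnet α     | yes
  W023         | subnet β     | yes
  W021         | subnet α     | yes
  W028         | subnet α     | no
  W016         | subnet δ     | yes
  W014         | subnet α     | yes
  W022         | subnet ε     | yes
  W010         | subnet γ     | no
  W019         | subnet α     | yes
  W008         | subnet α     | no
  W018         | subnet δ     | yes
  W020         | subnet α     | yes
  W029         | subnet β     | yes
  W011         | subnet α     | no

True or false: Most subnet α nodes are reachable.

False

The determiner here denotes the relation: |A ∩ B| > |A ∖ B|.
|A| = 17, |A ∩ B| = 8, |A ∖ B| = 9.
8 < 9, so the statement is false.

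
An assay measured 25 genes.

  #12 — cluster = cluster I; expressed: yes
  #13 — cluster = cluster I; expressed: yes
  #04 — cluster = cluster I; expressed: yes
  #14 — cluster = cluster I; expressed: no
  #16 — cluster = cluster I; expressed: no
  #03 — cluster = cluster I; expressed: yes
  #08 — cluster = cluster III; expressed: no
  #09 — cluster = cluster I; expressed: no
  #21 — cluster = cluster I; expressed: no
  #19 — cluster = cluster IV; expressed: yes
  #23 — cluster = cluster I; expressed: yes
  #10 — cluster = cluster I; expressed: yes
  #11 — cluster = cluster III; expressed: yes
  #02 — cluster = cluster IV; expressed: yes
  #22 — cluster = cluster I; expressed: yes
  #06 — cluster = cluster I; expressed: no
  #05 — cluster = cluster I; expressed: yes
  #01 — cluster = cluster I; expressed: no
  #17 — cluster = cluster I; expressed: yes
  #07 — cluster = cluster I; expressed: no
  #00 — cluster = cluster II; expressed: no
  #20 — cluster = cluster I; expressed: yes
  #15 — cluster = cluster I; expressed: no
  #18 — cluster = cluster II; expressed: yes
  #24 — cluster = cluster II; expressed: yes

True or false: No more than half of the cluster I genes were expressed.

False

The determiner here denotes the relation: |A ∩ B| ≤ |A ∖ B|.
|A| = 18, |A ∩ B| = 10, |A ∖ B| = 8.
10 > 8, so the statement is false.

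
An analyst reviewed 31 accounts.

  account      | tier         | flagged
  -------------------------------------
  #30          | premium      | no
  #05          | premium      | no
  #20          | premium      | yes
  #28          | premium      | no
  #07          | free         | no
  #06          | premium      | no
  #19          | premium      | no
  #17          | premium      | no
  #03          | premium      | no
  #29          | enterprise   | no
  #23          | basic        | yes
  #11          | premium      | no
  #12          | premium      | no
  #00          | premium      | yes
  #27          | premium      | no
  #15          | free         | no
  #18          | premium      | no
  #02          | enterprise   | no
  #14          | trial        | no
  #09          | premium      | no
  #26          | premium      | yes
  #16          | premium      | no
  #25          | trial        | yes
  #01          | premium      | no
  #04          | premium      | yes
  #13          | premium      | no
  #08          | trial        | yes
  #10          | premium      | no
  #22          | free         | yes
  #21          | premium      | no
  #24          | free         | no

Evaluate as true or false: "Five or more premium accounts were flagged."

Truth condition: |A ∩ B| ≥ 5.
|A| = 21, |A ∩ B| = 4, |A ∖ B| = 17.
|A ∩ B| = 4, so the statement is false.

False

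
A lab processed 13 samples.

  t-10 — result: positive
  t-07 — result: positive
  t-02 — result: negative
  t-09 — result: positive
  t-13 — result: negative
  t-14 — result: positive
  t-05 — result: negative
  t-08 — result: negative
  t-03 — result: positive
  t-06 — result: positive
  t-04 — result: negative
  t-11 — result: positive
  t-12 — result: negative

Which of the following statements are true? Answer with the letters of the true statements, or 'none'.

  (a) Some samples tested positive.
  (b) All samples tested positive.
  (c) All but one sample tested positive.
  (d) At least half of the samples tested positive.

(a), (d)

|A| = 13, |A ∩ B| = 7, |A ∖ B| = 6.
(a) A ∩ B ≠ ∅ (|A ∩ B| ≥ 1): holds.
(b) A ⊆ B, i.e. every element of A is in B (|A ∖ B| = 0): fails.
(c) |A ∖ B| = 1: fails.
(d) |A ∩ B| ≥ |A ∖ B|: holds.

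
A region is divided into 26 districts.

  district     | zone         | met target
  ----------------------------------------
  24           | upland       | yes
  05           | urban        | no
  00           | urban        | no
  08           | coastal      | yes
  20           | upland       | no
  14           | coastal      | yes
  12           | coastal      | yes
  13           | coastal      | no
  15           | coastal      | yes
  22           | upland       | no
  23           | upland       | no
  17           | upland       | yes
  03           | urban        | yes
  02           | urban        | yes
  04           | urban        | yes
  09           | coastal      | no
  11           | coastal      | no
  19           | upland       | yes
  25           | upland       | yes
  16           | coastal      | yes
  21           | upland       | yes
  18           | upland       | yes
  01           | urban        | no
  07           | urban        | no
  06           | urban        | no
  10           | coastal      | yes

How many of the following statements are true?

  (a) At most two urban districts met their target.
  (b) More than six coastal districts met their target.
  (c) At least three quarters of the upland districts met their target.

0

(a) urban: |A| = 8, |A ∩ B| = 3; needs |A ∩ B| ≤ 2 — false.
(b) coastal: |A| = 9, |A ∩ B| = 6; needs |A ∩ B| > 6 — false.
(c) upland: |A| = 9, |A ∩ B| = 6; needs |A ∩ B| / |A| ≥ 3/4 — false.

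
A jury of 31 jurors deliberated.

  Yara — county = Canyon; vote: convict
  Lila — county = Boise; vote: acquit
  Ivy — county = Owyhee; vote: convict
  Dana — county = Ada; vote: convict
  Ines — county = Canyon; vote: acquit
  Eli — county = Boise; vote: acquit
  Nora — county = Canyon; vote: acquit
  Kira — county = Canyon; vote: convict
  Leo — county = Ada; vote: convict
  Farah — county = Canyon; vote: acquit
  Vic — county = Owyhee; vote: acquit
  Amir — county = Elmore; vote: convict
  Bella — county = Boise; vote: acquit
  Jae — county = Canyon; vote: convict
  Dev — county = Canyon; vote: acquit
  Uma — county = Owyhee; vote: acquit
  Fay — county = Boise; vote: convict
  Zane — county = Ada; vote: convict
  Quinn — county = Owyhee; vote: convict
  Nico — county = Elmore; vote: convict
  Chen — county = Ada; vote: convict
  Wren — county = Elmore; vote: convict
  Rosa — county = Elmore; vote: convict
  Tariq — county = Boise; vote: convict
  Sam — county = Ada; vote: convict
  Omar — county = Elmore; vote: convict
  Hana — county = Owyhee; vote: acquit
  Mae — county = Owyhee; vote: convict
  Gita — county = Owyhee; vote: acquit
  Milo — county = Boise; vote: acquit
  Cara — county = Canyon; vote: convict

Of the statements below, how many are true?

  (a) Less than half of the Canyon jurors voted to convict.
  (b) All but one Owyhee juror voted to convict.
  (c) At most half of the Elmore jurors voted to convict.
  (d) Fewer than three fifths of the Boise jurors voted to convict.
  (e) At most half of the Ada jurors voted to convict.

1

(a) Canyon: |A| = 8, |A ∩ B| = 4; needs |A ∩ B| < |A ∖ B| — false.
(b) Owyhee: |A| = 7, |A ∩ B| = 3; needs |A ∖ B| = 1 — false.
(c) Elmore: |A| = 5, |A ∩ B| = 5; needs |A ∩ B| ≤ |A ∖ B| — false.
(d) Boise: |A| = 6, |A ∩ B| = 2; needs |A ∩ B| / |A| < 3/5 — true.
(e) Ada: |A| = 5, |A ∩ B| = 5; needs |A ∩ B| ≤ |A ∖ B| — false.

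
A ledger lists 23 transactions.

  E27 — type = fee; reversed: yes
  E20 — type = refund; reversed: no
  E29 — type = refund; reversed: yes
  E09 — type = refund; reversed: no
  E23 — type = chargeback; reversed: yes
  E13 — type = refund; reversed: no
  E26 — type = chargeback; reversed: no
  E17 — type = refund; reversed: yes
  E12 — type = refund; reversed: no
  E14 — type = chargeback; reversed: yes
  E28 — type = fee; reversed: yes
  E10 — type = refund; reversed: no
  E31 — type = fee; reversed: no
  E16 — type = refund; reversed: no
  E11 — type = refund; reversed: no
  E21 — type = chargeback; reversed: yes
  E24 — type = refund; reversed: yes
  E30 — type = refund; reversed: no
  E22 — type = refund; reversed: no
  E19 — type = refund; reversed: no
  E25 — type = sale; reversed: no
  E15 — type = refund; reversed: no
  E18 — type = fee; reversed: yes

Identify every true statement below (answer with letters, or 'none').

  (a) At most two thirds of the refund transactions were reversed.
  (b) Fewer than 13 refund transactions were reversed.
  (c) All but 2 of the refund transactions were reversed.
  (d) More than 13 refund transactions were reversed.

|A| = 14, |A ∩ B| = 3, |A ∖ B| = 11.
(a) |A ∩ B| / |A| ≤ 2/3: holds.
(b) |A ∩ B| < 13: holds.
(c) |A ∖ B| = 2: fails.
(d) |A ∩ B| > 13: fails.

(a), (b)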